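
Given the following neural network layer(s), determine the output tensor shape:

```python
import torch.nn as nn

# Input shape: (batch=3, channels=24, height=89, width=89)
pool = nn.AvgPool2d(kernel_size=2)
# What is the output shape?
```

Input: (3, 24, 89, 89) -> Output: (3, 24, 44, 44)

Answer: (3, 24, 44, 44)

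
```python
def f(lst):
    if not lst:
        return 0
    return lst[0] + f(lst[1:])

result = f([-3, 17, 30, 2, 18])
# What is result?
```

(-3) + 17 + 30 + 2 + 18 + 0 = 64

Answer: 64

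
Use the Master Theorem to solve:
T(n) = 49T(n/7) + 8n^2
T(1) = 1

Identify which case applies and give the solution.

a=49, b=7, f(n)=8n^2. log_7(49) = 2. Since c=2 = 2, Case 2 applies: T(n) = Θ(n^log_b(a) · log n) = O(n^2 log n).

Answer: O(n^2 log n) - Case 2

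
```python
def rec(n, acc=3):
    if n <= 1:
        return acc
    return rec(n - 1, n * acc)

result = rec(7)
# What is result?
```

Accumulator trace (n, acc): (7, 3) -> (6, 21) -> (5, 126) -> (4, 630) -> (3, 2520) -> (2, 7560) -> (1, 15120) -> return 15120

Answer: 15120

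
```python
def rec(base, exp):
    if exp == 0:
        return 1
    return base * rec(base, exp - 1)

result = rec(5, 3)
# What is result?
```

rec(5, 3) = 5 * 5 * 5 = 125

Answer: 125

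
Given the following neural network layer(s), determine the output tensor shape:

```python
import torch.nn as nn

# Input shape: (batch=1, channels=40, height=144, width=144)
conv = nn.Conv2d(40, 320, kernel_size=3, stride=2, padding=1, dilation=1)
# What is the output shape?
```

Input: (1, 40, 144, 144) -> Output: (1, 320, 72, 72)

Answer: (1, 320, 72, 72)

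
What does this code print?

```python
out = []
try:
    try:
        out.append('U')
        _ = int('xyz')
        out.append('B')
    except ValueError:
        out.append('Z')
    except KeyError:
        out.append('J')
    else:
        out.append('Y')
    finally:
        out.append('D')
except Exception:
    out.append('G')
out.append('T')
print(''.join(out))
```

Execution trace: 'U' (inner try body) → 'Z' (inner except ValueError) → 'D' (inner finally) → 'T' (after the try/except). Output: UZDT

Answer: UZDT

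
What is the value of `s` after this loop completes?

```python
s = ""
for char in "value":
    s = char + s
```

Reverse 'value'
`s` takes the values: "" → "v" → "av" → "lav" → "ulav" → "eulav"

Answer: "eulav"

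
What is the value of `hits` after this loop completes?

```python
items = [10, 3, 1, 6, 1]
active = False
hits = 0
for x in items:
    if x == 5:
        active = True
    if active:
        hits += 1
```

Count elements after first 5 in [10, 3, 1, 6, 1]
`hits` takes the values: 0

Answer: 0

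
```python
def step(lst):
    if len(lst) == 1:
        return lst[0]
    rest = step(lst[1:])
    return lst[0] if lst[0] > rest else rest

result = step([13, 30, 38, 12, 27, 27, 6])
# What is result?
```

Recursive max over [13, 30, 38, 12, 27, 27, 6] = 38

Answer: 38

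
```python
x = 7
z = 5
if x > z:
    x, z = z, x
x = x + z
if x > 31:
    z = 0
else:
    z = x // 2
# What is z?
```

Trace:
`x = 7` → x = 7
`z = 5` → z = 5
`if x > z: ...` → x > z is True → x = 5; z = 7
`x = x + z` → x = 12
`if x > 31: ...` → x > 31 is False, take else branch → z = 6
So z = 6

Answer: 6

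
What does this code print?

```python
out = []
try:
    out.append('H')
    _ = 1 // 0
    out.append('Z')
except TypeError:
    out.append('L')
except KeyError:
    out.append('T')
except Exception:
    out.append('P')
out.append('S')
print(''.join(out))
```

Execution trace: 'H' (try body) → 'P' (except Exception) → 'S' (after the try/except). Output: HPS

Answer: HPS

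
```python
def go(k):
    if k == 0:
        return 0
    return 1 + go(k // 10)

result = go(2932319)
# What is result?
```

Count of digits of 2932319: 7

Answer: 7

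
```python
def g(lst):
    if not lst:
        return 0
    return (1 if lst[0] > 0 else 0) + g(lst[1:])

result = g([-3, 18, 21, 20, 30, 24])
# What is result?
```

Count of positive elements in [-3, 18, 21, 20, 30, 24] = 5

Answer: 5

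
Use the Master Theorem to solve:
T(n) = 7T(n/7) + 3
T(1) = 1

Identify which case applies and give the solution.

a=7, b=7, f(n)=3. log_7(7) = 1. Since c=0 < 1, Case 1 applies: T(n) = Θ(n^log_b(a)) = O(n).

Answer: O(n) - Case 1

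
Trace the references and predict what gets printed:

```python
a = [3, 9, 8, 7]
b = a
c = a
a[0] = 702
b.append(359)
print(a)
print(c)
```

Key concept: multiple aliases.
Step by step:
`a = [3, 9, 8, 7]` → a = [3, 9, 8, 7]
`b = a` → b = [3, 9, 8, 7] (same object as a)
`c = a` → c = [3, 9, 8, 7] (same object as a, b)
`a[0] = 702` → a = [702, 9, 8, 7] (same object as b, c); b = [702, 9, 8, 7] (same object as a, c); c = [702, 9, 8, 7] (same object as a, b)
`b.append(359)` → a = [702, 9, 8, 7, 359] (same object as b, c); b = [702, 9, 8, 7, 359] (same object as a, c); c = [702, 9, 8, 7, 359] (same object as a, b)
`print(a)` → prints [702, 9, 8, 7, 359]
`print(c)` → prints [702, 9, 8, 7, 359]

Answer:
[702, 9, 8, 7, 359]
[702, 9, 8, 7, 359]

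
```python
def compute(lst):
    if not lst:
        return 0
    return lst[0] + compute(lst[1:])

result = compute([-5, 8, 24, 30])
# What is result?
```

(-5) + 8 + 24 + 30 + 0 = 57

Answer: 57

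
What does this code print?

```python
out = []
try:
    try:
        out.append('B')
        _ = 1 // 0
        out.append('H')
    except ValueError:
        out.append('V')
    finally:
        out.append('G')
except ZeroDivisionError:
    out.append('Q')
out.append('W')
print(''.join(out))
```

Execution trace: 'B' (try body) → 'G' (finally) → 'Q' (outer except ZeroDivisionError) → 'W' (after the try/except). Output: BGQW

Answer: BGQW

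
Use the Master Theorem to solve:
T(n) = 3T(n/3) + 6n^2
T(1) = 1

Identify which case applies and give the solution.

a=3, b=3, f(n)=6n^2. log_3(3) = 1. Since c=2 > 1 and the regularity condition holds (3(n/3)^2 = (3/3^2)n^2 with 3/3^2 < 1), Case 3 applies: T(n) = Θ(f(n)) = O(n^2).

Answer: O(n^2) - Case 3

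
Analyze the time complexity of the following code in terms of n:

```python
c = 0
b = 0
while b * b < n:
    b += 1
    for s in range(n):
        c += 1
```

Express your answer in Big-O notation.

Each loop level contributes: √n × n. Multiplying the contributions gives O(n√n).

Answer: O(n√n)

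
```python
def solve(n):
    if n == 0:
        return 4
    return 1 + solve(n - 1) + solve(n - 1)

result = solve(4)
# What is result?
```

solve(n) = 1 + 2·solve(n-1), solve(0)=4. Closed form: (4+1)·2^4 - 1 = 79.

Answer: 79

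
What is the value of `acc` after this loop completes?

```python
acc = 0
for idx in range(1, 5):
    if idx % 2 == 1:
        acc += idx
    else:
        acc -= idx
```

Add odd, subtract even
`acc` takes the values: 0 → 1 → -1 → 2 → -2

Answer: -2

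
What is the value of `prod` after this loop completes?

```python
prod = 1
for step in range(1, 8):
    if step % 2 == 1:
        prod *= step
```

Product of odd numbers 1 to 7
`prod` takes the values: 1 → 3 → 15 → 105

Answer: 105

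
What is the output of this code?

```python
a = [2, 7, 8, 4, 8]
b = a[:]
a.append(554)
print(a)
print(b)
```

Key concept: slice [:] creates copy.
Step by step:
`a = [2, 7, 8, 4, 8]` → a = [2, 7, 8, 4, 8]
`b = a[:]` → b = [2, 7, 8, 4, 8]
`a.append(554)` → a = [2, 7, 8, 4, 8, 554]
`print(a)` → prints [2, 7, 8, 4, 8, 554]
`print(b)` → prints [2, 7, 8, 4, 8]

Answer:
[2, 7, 8, 4, 8, 554]
[2, 7, 8, 4, 8]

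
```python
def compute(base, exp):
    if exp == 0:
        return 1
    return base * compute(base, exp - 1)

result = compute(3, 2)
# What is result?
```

compute(3, 2) = 3 * 3 = 9

Answer: 9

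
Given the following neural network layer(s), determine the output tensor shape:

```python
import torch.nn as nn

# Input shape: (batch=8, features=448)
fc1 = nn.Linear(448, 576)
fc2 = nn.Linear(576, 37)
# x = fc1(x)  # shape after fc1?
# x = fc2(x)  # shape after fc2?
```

Input: (8, 448) -> after fc1: (8, 576) -> Output: (8, 37)

Answer: (8, 37)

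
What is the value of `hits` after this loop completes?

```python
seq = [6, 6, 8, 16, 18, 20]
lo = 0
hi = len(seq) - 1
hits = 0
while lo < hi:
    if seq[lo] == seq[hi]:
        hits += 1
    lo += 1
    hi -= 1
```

Count matching pairs from ends
`hits` takes the values: 0

Answer: 0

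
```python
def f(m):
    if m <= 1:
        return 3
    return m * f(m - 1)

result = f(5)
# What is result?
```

f(5) = 5 * 4 * 3 * 2 * 3 = 360

Answer: 360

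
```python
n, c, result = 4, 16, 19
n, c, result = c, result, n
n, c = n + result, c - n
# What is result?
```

Trace:
`n, c, result = 4, 16, 19` → n = 4; c = 16; result = 19
`n, c, result = c, result, n` → n = 16; c = 19; result = 4
`n, c = n + result, c - n` → n = 20; c = 3
So result = 4

Answer: 4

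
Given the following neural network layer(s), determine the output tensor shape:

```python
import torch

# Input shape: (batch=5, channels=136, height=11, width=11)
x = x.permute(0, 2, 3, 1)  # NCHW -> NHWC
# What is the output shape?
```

Input: (5, 136, 11, 11) -> Output: (5, 11, 11, 136)

Answer: (5, 11, 11, 136)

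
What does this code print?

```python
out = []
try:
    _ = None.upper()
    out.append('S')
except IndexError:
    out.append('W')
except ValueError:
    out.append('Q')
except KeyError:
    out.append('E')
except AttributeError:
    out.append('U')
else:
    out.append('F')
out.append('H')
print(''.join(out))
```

Execution trace: 'U' (except AttributeError) → 'H' (after the try/except). Output: UH

Answer: UH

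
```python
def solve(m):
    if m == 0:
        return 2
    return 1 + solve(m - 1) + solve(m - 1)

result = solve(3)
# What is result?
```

solve(m) = 1 + 2·solve(m-1), solve(0)=2. Closed form: (2+1)·2^3 - 1 = 23.

Answer: 23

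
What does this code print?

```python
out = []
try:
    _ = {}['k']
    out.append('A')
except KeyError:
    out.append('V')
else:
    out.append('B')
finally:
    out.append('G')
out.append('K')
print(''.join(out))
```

Execution trace: 'V' (except KeyError) → 'G' (finally) → 'K' (after the try/except). Output: VGK

Answer: VGK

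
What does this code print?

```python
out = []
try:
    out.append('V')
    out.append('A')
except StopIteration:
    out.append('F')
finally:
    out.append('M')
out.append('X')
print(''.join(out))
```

Execution trace: 'V' (try body) → 'A' (try body, no exception) → 'M' (finally) → 'X' (after the try/except). Output: VAMX

Answer: VAMX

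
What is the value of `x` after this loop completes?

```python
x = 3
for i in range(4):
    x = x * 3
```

Multiply by 3, 4 times: 3 * 3^4 = 243
`x` takes the values: 3 → 9 → 27 → 81 → 243

Answer: 243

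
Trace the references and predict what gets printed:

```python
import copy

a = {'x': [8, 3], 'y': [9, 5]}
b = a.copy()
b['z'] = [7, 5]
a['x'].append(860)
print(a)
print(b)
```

Key concept: shallow copy of dict with mutable values.
Step by step:
`a = {'x': [8, 3], 'y': [9, 5]}` → a = {'x': [8, 3], 'y': [9, 5]}
`b = a.copy()` → b = {'x': [8, 3], 'y': [9, 5]}
`b['z'] = [7, 5]` → b = {'x': [8, 3], 'y': [9, 5], 'z': [7, 5]}
`a['x'].append(860)` → a = {'x': [8, 3, 860], 'y': [9, 5]}; b = {'x': [8, 3, 860], 'y': [9, 5], 'z': [7, 5]}
`print(a)` → prints {'x': [8, 3, 860], 'y': [9, 5]}
`print(b)` → prints {'x': [8, 3, 860], 'y': [9, 5], 'z': [7, 5]}

Answer:
{'x': [8, 3, 860], 'y': [9, 5]}
{'x': [8, 3, 860], 'y': [9, 5], 'z': [7, 5]}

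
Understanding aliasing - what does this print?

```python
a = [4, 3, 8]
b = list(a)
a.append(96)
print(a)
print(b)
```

Key concept: list() constructor creates copy.
Step by step:
`a = [4, 3, 8]` → a = [4, 3, 8]
`b = list(a)` → b = [4, 3, 8]
`a.append(96)` → a = [4, 3, 8, 96]
`print(a)` → prints [4, 3, 8, 96]
`print(b)` → prints [4, 3, 8]

Answer:
[4, 3, 8, 96]
[4, 3, 8]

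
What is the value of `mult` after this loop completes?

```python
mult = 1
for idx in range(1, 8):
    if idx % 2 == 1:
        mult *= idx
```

Product of odd numbers 1 to 7
`mult` takes the values: 1 → 3 → 15 → 105

Answer: 105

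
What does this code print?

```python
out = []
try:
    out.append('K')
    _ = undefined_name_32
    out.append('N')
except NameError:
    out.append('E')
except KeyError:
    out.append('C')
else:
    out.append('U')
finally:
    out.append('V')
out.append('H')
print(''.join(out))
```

Execution trace: 'K' (try body) → 'E' (except NameError) → 'V' (finally) → 'H' (after the try/except). Output: KEVH

Answer: KEVH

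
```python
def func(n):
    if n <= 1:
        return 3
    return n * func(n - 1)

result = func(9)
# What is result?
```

func(9) = 9 * 8 * 7 * 6 * 5 * 4 * 3 * 2 * 3 = 1088640

Answer: 1088640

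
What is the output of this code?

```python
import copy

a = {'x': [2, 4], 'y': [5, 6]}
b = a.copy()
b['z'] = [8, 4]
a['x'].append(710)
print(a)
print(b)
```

Key concept: shallow copy of dict with mutable values.
Step by step:
`a = {'x': [2, 4], 'y': [5, 6]}` → a = {'x': [2, 4], 'y': [5, 6]}
`b = a.copy()` → b = {'x': [2, 4], 'y': [5, 6]}
`b['z'] = [8, 4]` → b = {'x': [2, 4], 'y': [5, 6], 'z': [8, 4]}
`a['x'].append(710)` → a = {'x': [2, 4, 710], 'y': [5, 6]}; b = {'x': [2, 4, 710], 'y': [5, 6], 'z': [8, 4]}
`print(a)` → prints {'x': [2, 4, 710], 'y': [5, 6]}
`print(b)` → prints {'x': [2, 4, 710], 'y': [5, 6], 'z': [8, 4]}

Answer:
{'x': [2, 4, 710], 'y': [5, 6]}
{'x': [2, 4, 710], 'y': [5, 6], 'z': [8, 4]}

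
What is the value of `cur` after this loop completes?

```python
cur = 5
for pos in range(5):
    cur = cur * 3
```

Multiply by 3, 5 times: 5 * 3^5 = 1215
`cur` takes the values: 5 → 15 → 45 → 135 → 405 → 1215

Answer: 1215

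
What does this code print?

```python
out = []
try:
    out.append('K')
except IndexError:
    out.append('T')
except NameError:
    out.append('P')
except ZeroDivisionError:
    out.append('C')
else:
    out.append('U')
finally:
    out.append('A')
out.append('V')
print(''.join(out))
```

Execution trace: 'K' (try body, no exception) → 'U' (else) → 'A' (finally) → 'V' (after the try/except). Output: KUAV

Answer: KUAV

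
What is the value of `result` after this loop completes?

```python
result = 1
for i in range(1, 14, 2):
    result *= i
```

Product of 1, 3, 5, ... up to 13
`result` takes the values: 1 → 3 → 15 → 105 → 945 → 10395 → 135135

Answer: 135135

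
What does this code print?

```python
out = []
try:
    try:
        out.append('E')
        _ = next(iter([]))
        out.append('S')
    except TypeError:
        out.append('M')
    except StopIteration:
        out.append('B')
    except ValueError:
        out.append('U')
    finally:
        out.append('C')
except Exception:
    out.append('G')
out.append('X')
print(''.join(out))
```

Execution trace: 'E' (inner try body) → 'B' (inner except StopIteration) → 'C' (inner finally) → 'X' (after the try/except). Output: EBCX

Answer: EBCX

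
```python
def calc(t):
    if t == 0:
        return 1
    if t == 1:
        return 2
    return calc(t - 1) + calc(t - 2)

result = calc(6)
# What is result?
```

Build up from base cases: calc(0)=1, calc(1)=2, calc(2)=3, calc(3)=5, calc(4)=8, calc(5)=13, calc(6)=21

Answer: 21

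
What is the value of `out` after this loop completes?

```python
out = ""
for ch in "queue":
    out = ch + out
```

Reverse 'queue'
`out` takes the values: "" → "q" → "uq" → "euq" → "ueuq" → "eueuq"

Answer: "eueuq"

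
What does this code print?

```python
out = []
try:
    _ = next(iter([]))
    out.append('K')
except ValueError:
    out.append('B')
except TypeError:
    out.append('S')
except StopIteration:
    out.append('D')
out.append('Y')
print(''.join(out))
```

Execution trace: 'D' (except StopIteration) → 'Y' (after the try/except). Output: DY

Answer: DY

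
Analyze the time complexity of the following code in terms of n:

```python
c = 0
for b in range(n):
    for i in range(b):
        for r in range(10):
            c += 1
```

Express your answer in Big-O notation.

Each loop level contributes: n × n × 1. Multiplying the contributions gives O(n^2).

Answer: O(n^2)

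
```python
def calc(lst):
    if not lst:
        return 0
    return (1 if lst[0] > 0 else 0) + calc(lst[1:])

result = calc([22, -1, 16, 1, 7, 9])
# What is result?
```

Count of positive elements in [22, -1, 16, 1, 7, 9] = 5

Answer: 5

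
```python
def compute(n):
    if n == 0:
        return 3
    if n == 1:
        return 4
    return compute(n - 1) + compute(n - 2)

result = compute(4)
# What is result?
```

Build up from base cases: compute(0)=3, compute(1)=4, compute(2)=7, compute(3)=11, compute(4)=18

Answer: 18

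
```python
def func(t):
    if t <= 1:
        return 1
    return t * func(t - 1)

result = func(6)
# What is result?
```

func(6) = 6 * 5 * 4 * 3 * 2 * 1 = 720

Answer: 720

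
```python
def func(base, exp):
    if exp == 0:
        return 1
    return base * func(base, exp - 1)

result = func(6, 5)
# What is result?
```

func(6, 5) = 6 * 6 * 6 * 6 * 6 = 7776

Answer: 7776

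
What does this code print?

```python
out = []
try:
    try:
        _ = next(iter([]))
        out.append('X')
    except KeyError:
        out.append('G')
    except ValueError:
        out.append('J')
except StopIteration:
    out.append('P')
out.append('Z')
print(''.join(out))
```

Execution trace: 'P' (outer except StopIteration) → 'Z' (after the try/except). Output: PZ

Answer: PZ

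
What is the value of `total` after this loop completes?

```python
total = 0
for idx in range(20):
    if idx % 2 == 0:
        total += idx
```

Sum of even numbers 0 to 19
`total` takes the values: 0 → 2 → 6 → 12 → 20 → 30 → 42 → 56 → 72 → 90

Answer: 90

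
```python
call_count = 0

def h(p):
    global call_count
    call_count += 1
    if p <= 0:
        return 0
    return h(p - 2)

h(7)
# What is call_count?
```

Linear recursion stepping by 2: 5 calls from p=7 down to ≤0.

Answer: 5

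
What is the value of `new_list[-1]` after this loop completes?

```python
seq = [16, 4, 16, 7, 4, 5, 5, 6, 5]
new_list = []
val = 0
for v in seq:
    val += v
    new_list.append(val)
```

Cumulative sum ends at 68
`new_list` takes the values: [] → [16] → [16, 20] → [16, 20, 36] → [16, 20, 36, 43] → [16, 20, 36, 43, 47] → [16, 20, 36, 43, 47, 52] → [16, 20, 36, 43, 47, 52, 57] → [16, 20, 36, 43, 47, 52, 57, 63] → [16, 20, 36, 43, 47, 52, 57, 63, 68]
So `new_list[-1]` = 68

Answer: 68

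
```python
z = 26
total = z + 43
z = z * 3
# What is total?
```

Trace:
`z = 26` → z = 26
`total = z + 43` → total = 69
`z = z * 3` → z = 78
So total = 69

Answer: 69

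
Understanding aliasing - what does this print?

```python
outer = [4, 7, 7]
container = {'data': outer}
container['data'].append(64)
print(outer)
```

Key concept: dict holds reference to list.
Step by step:
`outer = [4, 7, 7]` → outer = [4, 7, 7]
`container = {'data': outer}` → container = {'data': [4, 7, 7]}
`container['data'].append(64)` → outer = [4, 7, 7, 64]; container = {'data': [4, 7, 7, 64]}
`print(outer)` → prints [4, 7, 7, 64]

Answer: [4, 7, 7, 64]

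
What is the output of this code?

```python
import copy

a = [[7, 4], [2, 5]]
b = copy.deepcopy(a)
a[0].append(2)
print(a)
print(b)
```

Key concept: deep copy is fully independent.
Step by step:
`a = [[7, 4], [2, 5]]` → a = [[7, 4], [2, 5]]
`b = copy.deepcopy(a)` → b = [[7, 4], [2, 5]]
`a[0].append(2)` → a = [[7, 4, 2], [2, 5]]
`print(a)` → prints [[7, 4, 2], [2, 5]]
`print(b)` → prints [[7, 4], [2, 5]]

Answer:
[[7, 4, 2], [2, 5]]
[[7, 4], [2, 5]]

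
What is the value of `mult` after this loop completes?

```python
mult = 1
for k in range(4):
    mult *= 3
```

3^4 = 81
`mult` takes the values: 1 → 3 → 9 → 27 → 81

Answer: 81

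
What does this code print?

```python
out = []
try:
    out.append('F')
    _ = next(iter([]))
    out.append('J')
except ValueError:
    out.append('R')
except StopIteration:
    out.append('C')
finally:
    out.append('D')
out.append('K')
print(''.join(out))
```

Execution trace: 'F' (try body) → 'C' (except StopIteration) → 'D' (finally) → 'K' (after the try/except). Output: FCDK

Answer: FCDK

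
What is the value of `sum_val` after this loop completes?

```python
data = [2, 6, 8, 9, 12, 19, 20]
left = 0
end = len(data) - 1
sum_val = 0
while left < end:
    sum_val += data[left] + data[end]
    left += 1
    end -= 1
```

Sum of pairs from ends
`sum_val` takes the values: 0 → 22 → 47 → 67

Answer: 67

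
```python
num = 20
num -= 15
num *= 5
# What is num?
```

Trace:
`num = 20` → num = 20
`num -= 15` → num = 5
`num *= 5` → num = 25
So num = 25

Answer: 25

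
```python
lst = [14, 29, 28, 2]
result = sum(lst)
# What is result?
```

Trace:
`lst = [14, 29, 28, 2]` → lst = [14, 29, 28, 2]
`result = sum(lst)` → result = 73
So result = 73

Answer: 73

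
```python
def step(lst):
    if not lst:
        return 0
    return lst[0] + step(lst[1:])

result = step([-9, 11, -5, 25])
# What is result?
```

(-9) + 11 + (-5) + 25 + 0 = 22

Answer: 22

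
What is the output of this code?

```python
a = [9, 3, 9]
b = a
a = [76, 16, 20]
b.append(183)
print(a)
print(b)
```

Key concept: rebinding vs mutation: a is rebound to a new list, b still points at the original.
Step by step:
`a = [9, 3, 9]` → a = [9, 3, 9]
`b = a` → b = [9, 3, 9] (same object as a)
`a = [76, 16, 20]` → a = [76, 16, 20]
`b.append(183)` → b = [9, 3, 9, 183]
`print(a)` → prints [76, 16, 20]
`print(b)` → prints [9, 3, 9, 183]

Answer:
[76, 16, 20]
[9, 3, 9, 183]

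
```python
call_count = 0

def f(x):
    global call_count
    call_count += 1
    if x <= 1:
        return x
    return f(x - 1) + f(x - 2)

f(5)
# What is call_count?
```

Calls(x) = 1 + Calls(x-1) + Calls(x-2); Calls(0)=Calls(1)=1. For x=5 this gives 15.

Answer: 15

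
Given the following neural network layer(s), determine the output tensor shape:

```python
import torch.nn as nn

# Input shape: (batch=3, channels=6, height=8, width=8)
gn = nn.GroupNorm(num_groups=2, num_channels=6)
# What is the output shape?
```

Input: (3, 6, 8, 8) -> Output: (3, 6, 8, 8)

Answer: (3, 6, 8, 8)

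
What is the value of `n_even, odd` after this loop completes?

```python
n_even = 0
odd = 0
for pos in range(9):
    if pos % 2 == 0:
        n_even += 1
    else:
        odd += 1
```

Count evens and odds in range(9)
`n_even, odd` takes the values: (0, 0) → (1, 0) → (1, 1) → (2, 1) → (2, 2) → (3, 2) → (3, 3) → (4, 3) → (4, 4) → (5, 4)

Answer: 5, 4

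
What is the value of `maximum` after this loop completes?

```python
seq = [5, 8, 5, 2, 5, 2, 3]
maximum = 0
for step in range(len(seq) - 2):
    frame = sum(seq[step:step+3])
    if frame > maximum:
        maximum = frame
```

Max sum of 3-element window in [5, 8, 5, 2, 5, 2, 3]
`maximum` takes the values: 0 → 18

Answer: 18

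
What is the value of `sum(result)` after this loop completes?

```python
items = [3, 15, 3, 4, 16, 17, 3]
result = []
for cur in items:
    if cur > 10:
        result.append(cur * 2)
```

Sum of doubled values > 10
`result` takes the values: [] → [30] → [30, 32] → [30, 32, 34]
So `sum(result)` = 96

Answer: 96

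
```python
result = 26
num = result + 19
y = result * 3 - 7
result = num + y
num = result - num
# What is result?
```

Trace:
`result = 26` → result = 26
`num = result + 19` → num = 45
`y = result * 3 - 7` → y = 71
`result = num + y` → result = 116
`num = result - num` → num = 71
So result = 116

Answer: 116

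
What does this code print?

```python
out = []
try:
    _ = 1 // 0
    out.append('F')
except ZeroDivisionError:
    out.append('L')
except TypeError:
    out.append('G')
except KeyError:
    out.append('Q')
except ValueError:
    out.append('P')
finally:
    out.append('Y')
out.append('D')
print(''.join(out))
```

Execution trace: 'L' (except ZeroDivisionError) → 'Y' (finally) → 'D' (after the try/except). Output: LYD

Answer: LYD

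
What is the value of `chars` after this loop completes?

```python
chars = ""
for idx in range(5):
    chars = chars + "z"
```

Repeat 'z' 5 times
`chars` takes the values: "" → "z" → "zz" → "zzz" → "zzzz" → "zzzzz"

Answer: "zzzzz"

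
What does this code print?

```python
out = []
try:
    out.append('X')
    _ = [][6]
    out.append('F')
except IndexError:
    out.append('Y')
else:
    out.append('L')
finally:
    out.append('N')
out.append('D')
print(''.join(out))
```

Execution trace: 'X' (try body) → 'Y' (except IndexError) → 'N' (finally) → 'D' (after the try/except). Output: XYND

Answer: XYND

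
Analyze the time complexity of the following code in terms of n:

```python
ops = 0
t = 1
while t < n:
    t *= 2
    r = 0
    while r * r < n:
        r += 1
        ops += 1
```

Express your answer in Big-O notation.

Each loop level contributes: log n × √n. Multiplying the contributions gives O(√n log n).

Answer: O(√n log n)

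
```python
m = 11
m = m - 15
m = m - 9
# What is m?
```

Trace:
`m = 11` → m = 11
`m = m - 15` → m = -4
`m = m - 9` → m = -13
So m = -13

Answer: -13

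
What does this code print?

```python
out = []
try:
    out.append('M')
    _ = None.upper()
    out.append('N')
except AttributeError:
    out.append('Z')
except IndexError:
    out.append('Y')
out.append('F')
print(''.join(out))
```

Execution trace: 'M' (try body) → 'Z' (except AttributeError) → 'F' (after the try/except). Output: MZF

Answer: MZF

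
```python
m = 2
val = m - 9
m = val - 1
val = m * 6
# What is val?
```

Trace:
`m = 2` → m = 2
`val = m - 9` → val = -7
`m = val - 1` → m = -8
`val = m * 6` → val = -48
So val = -48

Answer: -48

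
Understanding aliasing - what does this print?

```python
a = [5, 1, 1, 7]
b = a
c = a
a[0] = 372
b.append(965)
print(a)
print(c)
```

Key concept: multiple aliases.
Step by step:
`a = [5, 1, 1, 7]` → a = [5, 1, 1, 7]
`b = a` → b = [5, 1, 1, 7] (same object as a)
`c = a` → c = [5, 1, 1, 7] (same object as a, b)
`a[0] = 372` → a = [372, 1, 1, 7] (same object as b, c); b = [372, 1, 1, 7] (same object as a, c); c = [372, 1, 1, 7] (same object as a, b)
`b.append(965)` → a = [372, 1, 1, 7, 965] (same object as b, c); b = [372, 1, 1, 7, 965] (same object as a, c); c = [372, 1, 1, 7, 965] (same object as a, b)
`print(a)` → prints [372, 1, 1, 7, 965]
`print(c)` → prints [372, 1, 1, 7, 965]

Answer:
[372, 1, 1, 7, 965]
[372, 1, 1, 7, 965]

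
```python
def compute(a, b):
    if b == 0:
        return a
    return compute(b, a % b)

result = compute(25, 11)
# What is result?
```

compute(25, 11) -> compute(11, 3) -> compute(3, 2) -> compute(2, 1) -> compute(1, 0) -> 1

Answer: 1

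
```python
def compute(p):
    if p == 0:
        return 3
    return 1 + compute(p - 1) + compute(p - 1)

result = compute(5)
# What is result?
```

compute(p) = 1 + 2·compute(p-1), compute(0)=3. Closed form: (3+1)·2^5 - 1 = 127.

Answer: 127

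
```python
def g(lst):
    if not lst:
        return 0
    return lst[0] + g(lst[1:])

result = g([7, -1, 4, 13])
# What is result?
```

7 + (-1) + 4 + 13 + 0 = 23

Answer: 23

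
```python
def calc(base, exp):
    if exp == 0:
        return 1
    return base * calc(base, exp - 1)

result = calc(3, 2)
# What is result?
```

calc(3, 2) = 3 * 3 = 9

Answer: 9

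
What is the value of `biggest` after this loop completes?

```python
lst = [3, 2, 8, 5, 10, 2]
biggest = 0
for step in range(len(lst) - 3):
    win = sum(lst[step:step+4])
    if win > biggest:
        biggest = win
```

Max sum of 4-element window in [3, 2, 8, 5, 10, 2]
`biggest` takes the values: 0 → 18 → 25

Answer: 25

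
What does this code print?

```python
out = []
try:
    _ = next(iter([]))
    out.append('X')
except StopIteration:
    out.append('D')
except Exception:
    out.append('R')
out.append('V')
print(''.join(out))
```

Execution trace: 'D' (except StopIteration) → 'V' (after the try/except). Output: DV

Answer: DV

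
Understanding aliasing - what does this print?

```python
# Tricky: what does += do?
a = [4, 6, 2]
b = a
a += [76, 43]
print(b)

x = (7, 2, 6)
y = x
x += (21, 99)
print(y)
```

Key concept: += behavior differs for mutable vs immutable.
Step by step:
`a = [4, 6, 2]` → a = [4, 6, 2]
`b = a` → b = [4, 6, 2] (same object as a)
`a += [76, 43]` → a = [4, 6, 2, 76, 43] (same object as b); b = [4, 6, 2, 76, 43] (same object as a)
`print(b)` → prints [4, 6, 2, 76, 43]
`x = (7, 2, 6)` → x = (7, 2, 6)
`y = x` → y = (7, 2, 6)
`x += (21, 99)` → x = (7, 2, 6, 21, 99)
`print(y)` → prints (7, 2, 6)

Answer:
[4, 6, 2, 76, 43]
(7, 2, 6)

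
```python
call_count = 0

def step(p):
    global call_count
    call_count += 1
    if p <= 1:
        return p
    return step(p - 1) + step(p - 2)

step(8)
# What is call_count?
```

Calls(p) = 1 + Calls(p-1) + Calls(p-2); Calls(0)=Calls(1)=1. For p=8 this gives 67.

Answer: 67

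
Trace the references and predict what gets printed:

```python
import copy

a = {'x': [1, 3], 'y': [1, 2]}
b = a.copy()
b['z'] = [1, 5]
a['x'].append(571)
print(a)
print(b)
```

Key concept: shallow copy of dict with mutable values.
Step by step:
`a = {'x': [1, 3], 'y': [1, 2]}` → a = {'x': [1, 3], 'y': [1, 2]}
`b = a.copy()` → b = {'x': [1, 3], 'y': [1, 2]}
`b['z'] = [1, 5]` → b = {'x': [1, 3], 'y': [1, 2], 'z': [1, 5]}
`a['x'].append(571)` → a = {'x': [1, 3, 571], 'y': [1, 2]}; b = {'x': [1, 3, 571], 'y': [1, 2], 'z': [1, 5]}
`print(a)` → prints {'x': [1, 3, 571], 'y': [1, 2]}
`print(b)` → prints {'x': [1, 3, 571], 'y': [1, 2], 'z': [1, 5]}

Answer:
{'x': [1, 3, 571], 'y': [1, 2]}
{'x': [1, 3, 571], 'y': [1, 2], 'z': [1, 5]}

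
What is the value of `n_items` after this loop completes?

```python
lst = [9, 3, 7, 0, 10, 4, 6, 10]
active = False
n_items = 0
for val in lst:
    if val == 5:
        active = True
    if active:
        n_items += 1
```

Count elements after first 5 in [9, 3, 7, 0, 10, 4, 6, 10]
`n_items` takes the values: 0

Answer: 0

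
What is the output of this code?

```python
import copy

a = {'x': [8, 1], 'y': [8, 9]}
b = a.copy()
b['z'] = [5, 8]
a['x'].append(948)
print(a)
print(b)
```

Key concept: shallow copy of dict with mutable values.
Step by step:
`a = {'x': [8, 1], 'y': [8, 9]}` → a = {'x': [8, 1], 'y': [8, 9]}
`b = a.copy()` → b = {'x': [8, 1], 'y': [8, 9]}
`b['z'] = [5, 8]` → b = {'x': [8, 1], 'y': [8, 9], 'z': [5, 8]}
`a['x'].append(948)` → a = {'x': [8, 1, 948], 'y': [8, 9]}; b = {'x': [8, 1, 948], 'y': [8, 9], 'z': [5, 8]}
`print(a)` → prints {'x': [8, 1, 948], 'y': [8, 9]}
`print(b)` → prints {'x': [8, 1, 948], 'y': [8, 9], 'z': [5, 8]}

Answer:
{'x': [8, 1, 948], 'y': [8, 9]}
{'x': [8, 1, 948], 'y': [8, 9], 'z': [5, 8]}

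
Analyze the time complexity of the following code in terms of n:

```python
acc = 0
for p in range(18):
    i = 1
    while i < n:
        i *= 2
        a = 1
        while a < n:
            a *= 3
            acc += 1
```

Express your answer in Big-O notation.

Each loop level contributes: 1 × log n × log n. Multiplying the contributions gives O(log² n).

Answer: O(log² n)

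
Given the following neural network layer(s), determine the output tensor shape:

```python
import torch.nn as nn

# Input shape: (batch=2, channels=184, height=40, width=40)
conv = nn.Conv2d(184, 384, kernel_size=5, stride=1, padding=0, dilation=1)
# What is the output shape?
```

Input: (2, 184, 40, 40) -> Output: (2, 384, 36, 36)

Answer: (2, 384, 36, 36)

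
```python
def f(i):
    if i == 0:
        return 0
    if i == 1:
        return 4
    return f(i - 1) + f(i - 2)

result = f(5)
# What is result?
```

Build up from base cases: f(0)=0, f(1)=4, f(2)=4, f(3)=8, f(4)=12, f(5)=20

Answer: 20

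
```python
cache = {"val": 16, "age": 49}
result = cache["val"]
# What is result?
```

Trace:
`cache = {"val": 16, "age": 49}` → cache = {'val': 16, 'age': 49}
`result = cache["val"]` → result = 16
So result = 16

Answer: 16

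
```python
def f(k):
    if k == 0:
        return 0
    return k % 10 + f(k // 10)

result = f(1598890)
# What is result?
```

Sum of digits of 1598890: 0 + 9 + 8 + 8 + 9 + 5 + 1 = 40

Answer: 40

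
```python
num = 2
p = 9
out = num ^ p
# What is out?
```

Trace:
`num = 2` → num = 2
`p = 9` → p = 9
`out = num ^ p` → out = 11
So out = 11

Answer: 11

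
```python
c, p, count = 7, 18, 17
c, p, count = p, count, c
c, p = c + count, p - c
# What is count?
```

Trace:
`c, p, count = 7, 18, 17` → c = 7; p = 18; count = 17
`c, p, count = p, count, c` → c = 18; p = 17; count = 7
`c, p = c + count, p - c` → c = 25; p = -1
So count = 7

Answer: 7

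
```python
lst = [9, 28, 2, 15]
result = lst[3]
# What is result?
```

Trace:
`lst = [9, 28, 2, 15]` → lst = [9, 28, 2, 15]
`result = lst[3]` → result = 15
So result = 15

Answer: 15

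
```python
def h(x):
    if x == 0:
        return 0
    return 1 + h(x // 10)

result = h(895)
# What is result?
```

Count of digits of 895: 3

Answer: 3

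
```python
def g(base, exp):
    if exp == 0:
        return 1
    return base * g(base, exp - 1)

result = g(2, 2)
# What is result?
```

g(2, 2) = 2 * 2 = 4

Answer: 4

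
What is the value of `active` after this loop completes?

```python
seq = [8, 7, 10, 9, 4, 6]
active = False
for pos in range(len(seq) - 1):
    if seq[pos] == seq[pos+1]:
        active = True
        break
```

Check consecutive duplicates in [8, 7, 10, 9, 4, 6]
`active` takes the values: False

Answer: False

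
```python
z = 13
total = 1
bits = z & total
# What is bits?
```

Trace:
`z = 13` → z = 13
`total = 1` → total = 1
`bits = z & total` → bits = 1
So bits = 1

Answer: 1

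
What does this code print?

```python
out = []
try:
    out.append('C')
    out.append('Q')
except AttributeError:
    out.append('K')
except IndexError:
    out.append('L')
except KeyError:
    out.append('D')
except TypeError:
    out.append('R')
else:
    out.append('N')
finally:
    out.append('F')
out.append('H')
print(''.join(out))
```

Execution trace: 'C' (try body) → 'Q' (try body, no exception) → 'N' (else) → 'F' (finally) → 'H' (after the try/except). Output: CQNFH

Answer: CQNFH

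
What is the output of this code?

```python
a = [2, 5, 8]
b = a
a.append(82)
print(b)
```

Key concept: basic list aliasing.
Step by step:
`a = [2, 5, 8]` → a = [2, 5, 8]
`b = a` → b = [2, 5, 8] (same object as a)
`a.append(82)` → a = [2, 5, 8, 82] (same object as b); b = [2, 5, 8, 82] (same object as a)
`print(b)` → prints [2, 5, 8, 82]

Answer: [2, 5, 8, 82]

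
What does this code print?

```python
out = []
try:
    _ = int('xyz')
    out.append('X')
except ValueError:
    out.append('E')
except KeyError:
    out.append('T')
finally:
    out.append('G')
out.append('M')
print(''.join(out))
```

Execution trace: 'E' (except ValueError) → 'G' (finally) → 'M' (after the try/except). Output: EGM

Answer: EGM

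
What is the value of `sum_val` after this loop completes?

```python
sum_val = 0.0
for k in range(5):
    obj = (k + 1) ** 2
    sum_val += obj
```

Sum of squared losses 1² + 2² + ... + 5²
`sum_val` takes the values: 0.0 → 1.0 → 5.0 → 14.0 → 30.0 → 55.0

Answer: 55.0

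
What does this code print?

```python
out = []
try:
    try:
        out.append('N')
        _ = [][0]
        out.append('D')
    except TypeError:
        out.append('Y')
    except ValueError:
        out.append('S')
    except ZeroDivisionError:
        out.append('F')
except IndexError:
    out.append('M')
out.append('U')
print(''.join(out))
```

Execution trace: 'N' (try body) → 'M' (outer except IndexError) → 'U' (after the try/except). Output: NMU

Answer: NMU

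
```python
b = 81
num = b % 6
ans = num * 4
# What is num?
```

Trace:
`b = 81` → b = 81
`num = b % 6` → num = 3
`ans = num * 4` → ans = 12
So num = 3

Answer: 3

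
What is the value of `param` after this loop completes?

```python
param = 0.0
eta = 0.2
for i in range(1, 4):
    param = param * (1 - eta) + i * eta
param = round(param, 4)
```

Moving average with lr=0.2
`param` takes the values: 0.0 → 0.2 → 0.56 → 1.048

Answer: 1.048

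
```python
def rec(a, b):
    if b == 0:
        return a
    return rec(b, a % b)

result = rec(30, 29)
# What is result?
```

rec(30, 29) -> rec(29, 1) -> rec(1, 0) -> 1

Answer: 1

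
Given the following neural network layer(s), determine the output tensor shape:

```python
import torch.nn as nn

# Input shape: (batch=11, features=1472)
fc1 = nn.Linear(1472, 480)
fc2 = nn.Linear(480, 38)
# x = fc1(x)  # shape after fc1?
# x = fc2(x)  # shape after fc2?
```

Input: (11, 1472) -> after fc1: (11, 480) -> Output: (11, 38)

Answer: (11, 38)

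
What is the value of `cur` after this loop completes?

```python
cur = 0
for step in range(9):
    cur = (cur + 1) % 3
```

Increment mod 3, 9 times = 0
`cur` takes the values: 0 → 1 → 2 → 0 → 1 → 2 → 0 → 1 → 2 → 0

Answer: 0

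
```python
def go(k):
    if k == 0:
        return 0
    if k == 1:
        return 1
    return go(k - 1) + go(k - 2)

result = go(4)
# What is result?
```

Build up from base cases: go(0)=0, go(1)=1, go(2)=1, go(3)=2, go(4)=3

Answer: 3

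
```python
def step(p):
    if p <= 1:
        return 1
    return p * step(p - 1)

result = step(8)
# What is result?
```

step(8) = 8 * 7 * 6 * 5 * 4 * 3 * 2 * 1 = 40320

Answer: 40320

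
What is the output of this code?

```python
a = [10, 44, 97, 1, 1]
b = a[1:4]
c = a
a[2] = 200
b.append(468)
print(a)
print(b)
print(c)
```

Key concept: slice vs alias.
Step by step:
`a = [10, 44, 97, 1, 1]` → a = [10, 44, 97, 1, 1]
`b = a[1:4]` → b = [44, 97, 1]
`c = a` → c = [10, 44, 97, 1, 1] (same object as a)
`a[2] = 200` → a = [10, 44, 200, 1, 1] (same object as c); c = [10, 44, 200, 1, 1] (same object as a)
`b.append(468)` → b = [44, 97, 1, 468]
`print(a)` → prints [10, 44, 200, 1, 1]
`print(b)` → prints [44, 97, 1, 468]
`print(c)` → prints [10, 44, 200, 1, 1]

Answer:
[10, 44, 200, 1, 1]
[44, 97, 1, 468]
[10, 44, 200, 1, 1]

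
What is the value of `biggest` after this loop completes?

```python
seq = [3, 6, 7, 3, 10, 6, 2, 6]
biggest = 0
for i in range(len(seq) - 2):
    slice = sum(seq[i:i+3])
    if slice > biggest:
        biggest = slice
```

Max sum of 3-element window in [3, 6, 7, 3, 10, 6, 2, 6]
`biggest` takes the values: 0 → 16 → 20

Answer: 20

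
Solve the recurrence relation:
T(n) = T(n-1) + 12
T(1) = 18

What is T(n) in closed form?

Unrolling: T(n) = T(1) + 12·(n-1) = 18 + 12(n-1) = 12n + 6.

Answer: T(n) = 12n + 6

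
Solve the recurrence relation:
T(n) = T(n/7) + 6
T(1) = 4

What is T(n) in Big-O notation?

Each step divides n by 7 and adds 6. After log_7(n) steps we reach T(1)=4. So T(n) = 6·log_7(n) + 4 = O(log n).

Answer: O(log n)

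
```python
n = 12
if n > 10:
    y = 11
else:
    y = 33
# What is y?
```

Trace:
`n = 12` → n = 12
`if n > 10: ...` → n > 10 is True → y = 11
So y = 11

Answer: 11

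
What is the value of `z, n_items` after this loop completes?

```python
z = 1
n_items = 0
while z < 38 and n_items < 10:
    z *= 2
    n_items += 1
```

Double until >= 38 or 10 iterations
`z, n_items` takes the values: (1, 0) → (2, 0) → (2, 1) → (4, 1) → (4, 2) → (8, 2) → (8, 3) → (16, 3) → (16, 4) → (32, 4) → (32, 5) → (64, 5) → (64, 6)

Answer: 64, 6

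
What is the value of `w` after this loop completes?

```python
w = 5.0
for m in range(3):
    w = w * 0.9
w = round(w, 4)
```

Exponential decay: 5.0 * 0.9^3
`w` takes the values: 5.0 → 4.5 → 4.05 → 3.645

Answer: 3.645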